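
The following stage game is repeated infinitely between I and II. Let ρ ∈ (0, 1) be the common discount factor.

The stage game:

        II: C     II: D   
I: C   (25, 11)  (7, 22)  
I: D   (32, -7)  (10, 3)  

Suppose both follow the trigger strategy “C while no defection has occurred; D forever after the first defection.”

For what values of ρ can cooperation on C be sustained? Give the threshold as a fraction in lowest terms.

11/19

I's threshold: (32−25)/(32−10) = 7/22.
II's threshold: (22−11)/(22−3) = 11/19.
7/22 < 11/19, so II binds and ρ* = 11/19.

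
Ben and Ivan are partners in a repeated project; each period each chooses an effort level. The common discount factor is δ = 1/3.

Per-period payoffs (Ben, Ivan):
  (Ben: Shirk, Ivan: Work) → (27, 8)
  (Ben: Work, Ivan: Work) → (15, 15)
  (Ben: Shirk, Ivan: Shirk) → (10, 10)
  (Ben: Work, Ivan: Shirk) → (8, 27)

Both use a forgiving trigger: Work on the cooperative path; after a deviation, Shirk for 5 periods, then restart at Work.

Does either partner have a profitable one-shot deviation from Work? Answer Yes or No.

Yes

A one-shot deviation gives 27 now, then 10 for 5 periods, then back to 15.
Gain from deviating: (27−15) today; loss: (15−10) in each of the next 5 periods.
No-deviation condition: (15−10)(δ+…+δ^5) ≥ 27−15, i.e. δ+…+δ^5 ≥ 12/5.
At δ = 1/3: δ+…+δ^5 = 0.4979 < 2.4000.
So cooperation is not sustainable.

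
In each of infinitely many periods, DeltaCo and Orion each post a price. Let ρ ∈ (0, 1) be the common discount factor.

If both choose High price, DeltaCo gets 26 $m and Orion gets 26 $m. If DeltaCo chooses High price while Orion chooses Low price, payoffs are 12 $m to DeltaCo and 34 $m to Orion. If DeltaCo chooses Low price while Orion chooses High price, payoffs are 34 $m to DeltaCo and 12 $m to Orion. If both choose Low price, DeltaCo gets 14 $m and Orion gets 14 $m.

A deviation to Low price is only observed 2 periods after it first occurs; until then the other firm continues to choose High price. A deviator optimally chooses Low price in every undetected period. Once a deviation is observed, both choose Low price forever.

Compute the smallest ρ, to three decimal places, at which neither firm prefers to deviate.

A deviator earns 34 for 2 periods, then 14 forever; cooperating earns 26 forever. Multiplying the IC by (1−ρ):
26 ≥ 34(1−ρ^2) + 14ρ^2, so 20·ρ^2 ≥ 8 and ρ^2 ≥ 2/5.
ρ ≥ (2/5)^(1/2) ≈ 0.632.

0.632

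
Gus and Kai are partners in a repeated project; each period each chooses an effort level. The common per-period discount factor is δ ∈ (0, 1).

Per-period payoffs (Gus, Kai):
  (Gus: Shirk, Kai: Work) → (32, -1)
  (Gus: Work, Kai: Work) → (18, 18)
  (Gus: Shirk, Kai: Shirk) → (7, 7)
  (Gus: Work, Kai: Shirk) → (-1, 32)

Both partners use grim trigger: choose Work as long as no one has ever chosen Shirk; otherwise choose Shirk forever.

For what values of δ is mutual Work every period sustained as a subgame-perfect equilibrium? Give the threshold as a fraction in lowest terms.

Cooperation forever yields 18 each period: 18/(1−δ).
Deviating yields 32 once, then 7 forever: 32 + 7δ/(1−δ).
No profitable deviation requires 18/(1−δ) ≥ 32 + 7δ/(1−δ).
Multiplying by (1−δ): 18 ≥ 32(1−δ) + 7δ = 32 − 25δ.
So 25δ ≥ 14, i.e. δ ≥ 14/25.

14/25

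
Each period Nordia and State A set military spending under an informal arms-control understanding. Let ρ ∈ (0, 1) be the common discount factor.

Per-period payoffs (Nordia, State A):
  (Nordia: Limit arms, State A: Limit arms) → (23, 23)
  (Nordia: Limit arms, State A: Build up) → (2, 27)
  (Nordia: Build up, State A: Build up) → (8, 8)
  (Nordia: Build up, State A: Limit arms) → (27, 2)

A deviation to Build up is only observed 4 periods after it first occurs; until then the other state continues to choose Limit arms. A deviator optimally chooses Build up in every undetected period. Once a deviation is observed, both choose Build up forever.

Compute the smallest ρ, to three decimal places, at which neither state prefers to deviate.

Deviating for the 4 undetected periods gains 27−23 = 4 per period over cooperation, then loses 23−8 = 15 per period forever once punishment starts.
Gain: 4(1 + ρ + … + ρ^3); loss: 15·ρ^4/(1−ρ).
No profitable deviation ⇔ 4(1−ρ^4) ≤ 15·ρ^4, i.e. ρ^4 ≥ 4/(4+15) = 4/19.
Hence ρ ≥ (4/19)^(1/4) ≈ 0.677.

0.677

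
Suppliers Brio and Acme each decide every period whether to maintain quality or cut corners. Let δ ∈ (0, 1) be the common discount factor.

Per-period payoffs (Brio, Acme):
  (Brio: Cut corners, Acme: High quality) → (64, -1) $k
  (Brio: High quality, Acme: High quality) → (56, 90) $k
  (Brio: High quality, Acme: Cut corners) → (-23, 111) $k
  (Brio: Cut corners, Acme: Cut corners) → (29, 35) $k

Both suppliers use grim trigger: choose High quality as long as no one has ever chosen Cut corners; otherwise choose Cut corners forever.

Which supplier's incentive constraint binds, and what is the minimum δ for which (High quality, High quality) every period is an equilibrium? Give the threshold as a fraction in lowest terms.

For Brio: deviation gain 64−56 = 8, per-period punishment loss 56−29 = 27. IC gives δ ≥ 8/35.
For Acme: gain 21, loss 55 per period, so δ ≥ 21/76.
The tighter constraint is Acme's, so cooperation needs δ ≥ 21/76.

Acme; δ ≥ 21/76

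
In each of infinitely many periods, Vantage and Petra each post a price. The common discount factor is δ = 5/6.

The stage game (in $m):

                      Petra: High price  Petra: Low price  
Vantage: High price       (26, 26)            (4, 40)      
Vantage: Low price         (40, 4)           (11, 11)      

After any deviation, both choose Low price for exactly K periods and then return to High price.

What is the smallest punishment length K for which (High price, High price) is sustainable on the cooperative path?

2

No profitable deviation requires (26−11)(δ+…+δ^K) ≥ 40−26, i.e. δ+…+δ^K ≥ 14/15 ≈ 0.9333.
With δ = 5/6, the partial sums are K=1: 0.8333, K=2: 1.5278.
K = 2 is the first length at which the sum reaches 0.9333.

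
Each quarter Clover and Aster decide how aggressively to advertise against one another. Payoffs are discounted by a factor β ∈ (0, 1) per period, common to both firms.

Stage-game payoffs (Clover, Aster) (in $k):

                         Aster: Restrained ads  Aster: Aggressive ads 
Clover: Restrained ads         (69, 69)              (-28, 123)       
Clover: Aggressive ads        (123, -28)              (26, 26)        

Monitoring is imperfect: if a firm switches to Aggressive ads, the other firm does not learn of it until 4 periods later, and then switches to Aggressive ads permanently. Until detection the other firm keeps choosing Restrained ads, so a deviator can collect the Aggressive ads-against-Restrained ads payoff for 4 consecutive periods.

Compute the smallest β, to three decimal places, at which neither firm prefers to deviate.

Deviating for the 4 undetected periods gains 123−69 = 54 per period over cooperation, then loses 69−26 = 43 per period forever once punishment starts.
Gain: 54(1 + β + … + β^3); loss: 43·β^4/(1−β).
No profitable deviation ⇔ 54(1−β^4) ≤ 43·β^4, i.e. β^4 ≥ 54/(54+43) = 54/97.
Hence β ≥ (54/97)^(1/4) ≈ 0.864.

0.864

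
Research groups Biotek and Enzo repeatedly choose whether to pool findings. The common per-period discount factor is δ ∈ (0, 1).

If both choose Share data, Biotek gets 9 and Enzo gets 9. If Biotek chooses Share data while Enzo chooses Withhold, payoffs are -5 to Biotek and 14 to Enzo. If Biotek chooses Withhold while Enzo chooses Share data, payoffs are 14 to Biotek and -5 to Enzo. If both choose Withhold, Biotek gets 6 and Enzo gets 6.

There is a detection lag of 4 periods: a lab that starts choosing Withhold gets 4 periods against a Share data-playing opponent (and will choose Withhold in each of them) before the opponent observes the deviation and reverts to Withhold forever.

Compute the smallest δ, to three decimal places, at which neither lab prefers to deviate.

0.889

Deviating for the 4 undetected periods gains 14−9 = 5 per period over cooperation, then loses 9−6 = 3 per period forever once punishment starts.
Gain: 5(1 + δ + … + δ^3); loss: 3·δ^4/(1−δ).
No profitable deviation ⇔ 5(1−δ^4) ≤ 3·δ^4, i.e. δ^4 ≥ 5/(5+3) = 5/8.
Hence δ ≥ (5/8)^(1/4) ≈ 0.889.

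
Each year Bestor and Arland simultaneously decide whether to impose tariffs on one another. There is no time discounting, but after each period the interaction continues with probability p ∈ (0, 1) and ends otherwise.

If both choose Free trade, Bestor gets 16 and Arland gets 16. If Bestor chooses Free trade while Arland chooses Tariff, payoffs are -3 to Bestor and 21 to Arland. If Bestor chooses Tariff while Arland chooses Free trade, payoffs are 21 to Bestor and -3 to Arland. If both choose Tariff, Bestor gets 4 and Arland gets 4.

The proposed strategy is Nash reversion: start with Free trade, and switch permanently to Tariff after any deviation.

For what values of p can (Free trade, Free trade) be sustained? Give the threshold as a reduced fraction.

Expected cooperation value is 16 + p·16 + p²·16 + … = 16/(1−p); deviation gives 21 + p·4/(1−p).
16 ≥ 21(1−p) + 4p ⇒ 17p ≥ 5 ⇒ p ≥ 5/17.

5/17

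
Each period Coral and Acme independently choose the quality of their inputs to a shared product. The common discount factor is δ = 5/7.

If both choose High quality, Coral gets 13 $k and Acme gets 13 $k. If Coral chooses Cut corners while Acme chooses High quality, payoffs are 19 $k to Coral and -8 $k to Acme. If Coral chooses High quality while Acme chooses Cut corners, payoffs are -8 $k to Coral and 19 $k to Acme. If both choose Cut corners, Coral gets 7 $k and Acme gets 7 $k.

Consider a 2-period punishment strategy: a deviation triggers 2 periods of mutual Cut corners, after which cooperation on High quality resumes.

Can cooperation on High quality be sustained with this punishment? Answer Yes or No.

Yes

A one-shot deviation gives 19 now, then 7 for 2 periods, then back to 13.
Gain from deviating: (19−13) today; loss: (13−7) in each of the next 2 periods.
No-deviation condition: (13−7)(δ+…+δ^2) ≥ 19−13, i.e. δ+…+δ^2 ≥ 1.
At δ = 5/7: δ+…+δ^2 = 1.2245 ≥ 1.0000.
So cooperation is sustainable.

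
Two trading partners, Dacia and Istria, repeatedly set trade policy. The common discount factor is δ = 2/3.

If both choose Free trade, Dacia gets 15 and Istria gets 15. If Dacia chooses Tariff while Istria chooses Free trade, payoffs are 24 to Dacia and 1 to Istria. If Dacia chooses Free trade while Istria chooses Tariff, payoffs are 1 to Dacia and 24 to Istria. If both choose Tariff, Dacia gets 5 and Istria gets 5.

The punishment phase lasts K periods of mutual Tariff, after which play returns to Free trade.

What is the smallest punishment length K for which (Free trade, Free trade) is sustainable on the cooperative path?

2

Need Σ_{k=1}^{K} δ^k ≥ (24−15)/(15−5) = 0.9000 at δ = 2/3.
At K = 1 the sum is 0.6667 < 0.9000; at K = 2 it is 1.1111 ≥ 0.9000.
So the minimum punishment length is K = 2.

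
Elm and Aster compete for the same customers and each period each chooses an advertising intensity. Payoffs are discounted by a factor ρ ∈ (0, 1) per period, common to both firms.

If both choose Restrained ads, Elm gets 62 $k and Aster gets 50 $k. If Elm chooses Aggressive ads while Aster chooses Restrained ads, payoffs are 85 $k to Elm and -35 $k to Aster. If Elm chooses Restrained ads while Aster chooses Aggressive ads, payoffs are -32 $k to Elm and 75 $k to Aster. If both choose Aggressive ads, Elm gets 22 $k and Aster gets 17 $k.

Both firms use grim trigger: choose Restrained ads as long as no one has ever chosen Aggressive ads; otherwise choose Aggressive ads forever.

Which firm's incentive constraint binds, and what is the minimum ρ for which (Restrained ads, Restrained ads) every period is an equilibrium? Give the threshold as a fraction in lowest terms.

Elm: cooperation gives 62 each period; deviation gives 85 once then 22 forever.
  62/(1−ρ) ≥ 85 + 22ρ/(1−ρ) ⇒ ρ ≥ 23/63.
Aster: cooperation gives 50 each period; deviation gives 75 once then 17 forever.
  ρ ≥ 25/58.
Both must hold, so the binding constraint is Aster's: ρ ≥ 25/58.

Aster; ρ ≥ 25/58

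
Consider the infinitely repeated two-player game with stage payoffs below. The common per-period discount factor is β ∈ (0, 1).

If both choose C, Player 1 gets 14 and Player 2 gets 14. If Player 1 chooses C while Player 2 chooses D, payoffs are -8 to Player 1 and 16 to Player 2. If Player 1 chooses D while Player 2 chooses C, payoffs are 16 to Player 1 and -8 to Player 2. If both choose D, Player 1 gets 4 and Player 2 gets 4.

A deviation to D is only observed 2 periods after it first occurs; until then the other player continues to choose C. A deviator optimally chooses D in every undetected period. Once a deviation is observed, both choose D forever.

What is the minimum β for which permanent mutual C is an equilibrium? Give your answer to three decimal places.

The best deviation is to choose D for all 2 undetected periods, earning 16 each, then 4 forever once detected.
Deviation value: 16(1−β^2)/(1−β) + 4β^2/(1−β); cooperation value: 14/(1−β).
IC: 14 ≥ 16(1−β^2) + 4β^2 = 16 − 12β^2.
So β^2 ≥ 2/12 = 1/6, giving β ≥ (1/6)^(1/2) ≈ 0.408.

0.408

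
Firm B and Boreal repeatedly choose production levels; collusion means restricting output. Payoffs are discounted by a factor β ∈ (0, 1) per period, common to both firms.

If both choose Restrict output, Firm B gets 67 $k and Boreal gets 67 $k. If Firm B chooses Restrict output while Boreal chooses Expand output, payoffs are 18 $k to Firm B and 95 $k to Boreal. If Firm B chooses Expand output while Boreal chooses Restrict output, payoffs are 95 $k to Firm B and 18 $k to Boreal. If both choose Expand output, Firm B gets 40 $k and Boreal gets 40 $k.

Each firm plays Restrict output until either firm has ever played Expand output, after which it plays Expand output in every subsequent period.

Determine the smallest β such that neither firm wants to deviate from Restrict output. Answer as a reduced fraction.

One-period gain from deviating is 95 − 67 = 28. The loss is 67 − 40 = 27 in every subsequent period, with present value 27·β/(1−β).
Deviation is unprofitable when 27·β/(1−β) ≥ 28, i.e. β/(1−β) ≥ 28/27.
Equivalently β ≥ 28/(28+27) = 28/55.

28/55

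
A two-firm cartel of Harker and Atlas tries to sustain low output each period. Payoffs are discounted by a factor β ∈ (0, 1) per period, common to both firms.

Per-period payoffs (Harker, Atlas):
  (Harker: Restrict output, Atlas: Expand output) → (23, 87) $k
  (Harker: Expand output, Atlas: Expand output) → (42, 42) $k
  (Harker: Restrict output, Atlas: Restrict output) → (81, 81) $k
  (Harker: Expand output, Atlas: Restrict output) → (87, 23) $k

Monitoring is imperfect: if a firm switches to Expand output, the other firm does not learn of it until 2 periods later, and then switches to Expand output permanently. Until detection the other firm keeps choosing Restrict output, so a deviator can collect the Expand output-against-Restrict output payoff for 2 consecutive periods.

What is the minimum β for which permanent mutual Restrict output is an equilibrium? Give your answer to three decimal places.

Deviating for the 2 undetected periods gains 87−81 = 6 per period over cooperation, then loses 81−42 = 39 per period forever once punishment starts.
Gain: 6(1 + β + … + β^1); loss: 39·β^2/(1−β).
No profitable deviation ⇔ 6(1−β^2) ≤ 39·β^2, i.e. β^2 ≥ 6/(6+39) = 2/15.
Hence β ≥ (2/15)^(1/2) ≈ 0.365.

0.365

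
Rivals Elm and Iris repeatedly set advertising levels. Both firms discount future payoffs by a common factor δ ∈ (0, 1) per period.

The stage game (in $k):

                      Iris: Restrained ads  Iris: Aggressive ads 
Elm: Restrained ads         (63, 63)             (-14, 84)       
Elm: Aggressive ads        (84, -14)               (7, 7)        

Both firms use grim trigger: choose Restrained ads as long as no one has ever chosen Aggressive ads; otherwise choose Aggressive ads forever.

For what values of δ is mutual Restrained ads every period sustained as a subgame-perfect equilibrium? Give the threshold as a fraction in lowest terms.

63/(1−δ) ≥ 84 + 7δ/(1−δ)
63 ≥ 84 − 77δ
δ ≥ 21/77 = 3/11.

3/11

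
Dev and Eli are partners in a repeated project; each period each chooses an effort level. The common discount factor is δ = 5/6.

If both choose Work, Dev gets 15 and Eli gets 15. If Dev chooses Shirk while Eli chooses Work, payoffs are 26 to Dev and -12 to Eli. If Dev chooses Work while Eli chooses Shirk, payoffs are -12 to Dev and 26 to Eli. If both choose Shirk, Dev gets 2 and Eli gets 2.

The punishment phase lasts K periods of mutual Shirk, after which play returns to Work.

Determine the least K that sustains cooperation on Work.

IC: δ(1−δ^K)/(1−δ) ≥ (26−15)/(15−2) = 11/13.
With δ = 5/6: need 1 − δ^K ≥ 11/13·(1−5/6)/(5/6), i.e. δ^K ≤ 0.8308.
Since (5/6)^1 = 0.8333 and (5/6)^2 = 0.6944, the smallest such K is 2.

2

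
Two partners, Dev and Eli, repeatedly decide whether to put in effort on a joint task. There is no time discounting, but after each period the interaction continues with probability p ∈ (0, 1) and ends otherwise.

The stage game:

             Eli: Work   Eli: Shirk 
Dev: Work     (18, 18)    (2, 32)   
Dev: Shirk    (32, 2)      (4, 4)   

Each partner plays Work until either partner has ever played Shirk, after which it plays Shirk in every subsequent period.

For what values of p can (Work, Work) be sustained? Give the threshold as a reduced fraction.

With no time discounting, the continuation probability p plays the role of the discount factor.
Grim-trigger IC: 18/(1−p) ≥ 32 + 4p/(1−p) ⇒ p ≥ (32−18)/(32−4) = 1/2.

1/2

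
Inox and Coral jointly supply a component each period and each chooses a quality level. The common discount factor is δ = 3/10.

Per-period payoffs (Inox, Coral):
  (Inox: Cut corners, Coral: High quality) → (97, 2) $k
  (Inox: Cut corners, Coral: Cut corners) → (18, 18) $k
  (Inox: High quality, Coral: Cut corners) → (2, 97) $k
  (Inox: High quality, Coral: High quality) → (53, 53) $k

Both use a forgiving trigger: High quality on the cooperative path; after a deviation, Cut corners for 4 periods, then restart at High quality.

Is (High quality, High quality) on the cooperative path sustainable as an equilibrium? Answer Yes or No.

IC: δ+…+δ^4 ≥ (97−53)/(53−18) = 44/35.
At δ = 3/10: partial sum = 0.4251 < 1.2571. Cooperation not sustainable.

No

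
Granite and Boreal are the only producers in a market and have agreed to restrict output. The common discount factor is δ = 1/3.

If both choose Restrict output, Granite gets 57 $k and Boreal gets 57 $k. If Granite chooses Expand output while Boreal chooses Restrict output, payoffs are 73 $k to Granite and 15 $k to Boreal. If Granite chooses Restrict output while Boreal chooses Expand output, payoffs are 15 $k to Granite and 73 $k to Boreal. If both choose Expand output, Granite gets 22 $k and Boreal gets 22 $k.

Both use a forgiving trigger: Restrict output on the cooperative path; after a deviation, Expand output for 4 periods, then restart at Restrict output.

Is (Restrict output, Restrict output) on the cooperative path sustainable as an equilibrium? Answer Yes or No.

Yes

A one-shot deviation gives 73 now, then 22 for 4 periods, then back to 57.
Gain from deviating: (73−57) today; loss: (57−22) in each of the next 4 periods.
No-deviation condition: (57−22)(δ+…+δ^4) ≥ 73−57, i.e. δ+…+δ^4 ≥ 16/35.
At δ = 1/3: δ+…+δ^4 = 0.4938 ≥ 0.4571.
So cooperation is sustainable.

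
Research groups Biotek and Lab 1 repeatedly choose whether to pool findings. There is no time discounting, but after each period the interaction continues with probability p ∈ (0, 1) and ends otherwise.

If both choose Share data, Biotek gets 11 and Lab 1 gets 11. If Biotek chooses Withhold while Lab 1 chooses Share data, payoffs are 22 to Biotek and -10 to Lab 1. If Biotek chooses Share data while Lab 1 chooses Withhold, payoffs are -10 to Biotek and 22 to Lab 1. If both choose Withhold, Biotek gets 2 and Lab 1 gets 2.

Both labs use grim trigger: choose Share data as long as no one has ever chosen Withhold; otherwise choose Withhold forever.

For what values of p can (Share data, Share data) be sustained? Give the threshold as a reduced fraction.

11/20

With no time discounting, the continuation probability p plays the role of the discount factor.
Grim-trigger IC: 11/(1−p) ≥ 22 + 2p/(1−p) ⇒ p ≥ (22−11)/(22−2) = 11/20.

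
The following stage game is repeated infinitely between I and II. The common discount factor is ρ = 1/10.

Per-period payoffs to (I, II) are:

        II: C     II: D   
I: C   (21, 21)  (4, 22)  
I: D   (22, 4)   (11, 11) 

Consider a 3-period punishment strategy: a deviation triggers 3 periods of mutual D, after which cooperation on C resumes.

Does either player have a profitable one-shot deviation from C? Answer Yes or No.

Comparing payoff streams over the 4 periods until play realigns: cooperate → 21(1+ρ+…+ρ^3); deviate → 22 + 11(ρ+…+ρ^3).
Cooperation is sustained iff (21−11)(ρ+…+ρ^3) ≥ 22−21.
ρ+…+ρ^3 = 1/10·(1−(1/10)^3)/(1−1/10) = 0.1110, and (22−21)/(21−11) = 0.1000.
0.1110 ≥ 0.1000, so cooperation is sustainable.

No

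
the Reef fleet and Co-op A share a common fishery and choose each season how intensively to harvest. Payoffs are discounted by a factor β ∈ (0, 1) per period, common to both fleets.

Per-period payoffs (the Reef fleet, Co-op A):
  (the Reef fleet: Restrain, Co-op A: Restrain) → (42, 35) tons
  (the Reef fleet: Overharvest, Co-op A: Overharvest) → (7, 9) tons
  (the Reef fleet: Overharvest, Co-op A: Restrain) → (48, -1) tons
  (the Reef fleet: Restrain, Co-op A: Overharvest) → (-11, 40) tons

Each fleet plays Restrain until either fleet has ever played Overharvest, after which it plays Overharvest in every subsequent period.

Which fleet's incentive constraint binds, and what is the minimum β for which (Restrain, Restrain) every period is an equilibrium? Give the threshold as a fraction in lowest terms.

For the Reef fleet: deviation gain 48−42 = 6, per-period punishment loss 42−7 = 35. IC gives β ≥ 6/41.
For Co-op A: gain 5, loss 26 per period, so β ≥ 5/31.
The tighter constraint is Co-op A's, so cooperation needs β ≥ 5/31.

Co-op A; β ≥ 5/31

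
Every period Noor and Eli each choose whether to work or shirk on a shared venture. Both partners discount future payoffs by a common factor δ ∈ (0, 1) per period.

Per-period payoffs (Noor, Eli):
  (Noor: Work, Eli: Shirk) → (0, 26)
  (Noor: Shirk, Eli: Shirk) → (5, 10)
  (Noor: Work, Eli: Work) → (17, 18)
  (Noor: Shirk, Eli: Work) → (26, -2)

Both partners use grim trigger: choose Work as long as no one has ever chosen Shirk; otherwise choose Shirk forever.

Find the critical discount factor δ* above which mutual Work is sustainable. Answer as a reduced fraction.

For Noor: deviation gain 26−17 = 9, per-period punishment loss 17−5 = 12. IC gives δ ≥ 9/21 = 3/7.
For Eli: gain 8, loss 8 per period, so δ ≥ 8/16 = 1/2.
The tighter constraint is Eli's, so cooperation needs δ ≥ 1/2.

1/2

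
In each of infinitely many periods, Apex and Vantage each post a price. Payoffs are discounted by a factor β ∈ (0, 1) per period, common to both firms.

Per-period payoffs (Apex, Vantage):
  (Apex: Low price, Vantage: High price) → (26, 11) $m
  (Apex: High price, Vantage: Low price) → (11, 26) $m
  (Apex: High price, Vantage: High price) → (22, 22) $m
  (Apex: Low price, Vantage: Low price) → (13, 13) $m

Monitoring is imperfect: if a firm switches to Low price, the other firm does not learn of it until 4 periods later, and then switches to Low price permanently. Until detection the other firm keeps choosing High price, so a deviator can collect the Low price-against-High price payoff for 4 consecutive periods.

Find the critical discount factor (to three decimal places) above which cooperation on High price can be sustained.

0.745

Deviating for the 4 undetected periods gains 26−22 = 4 per period over cooperation, then loses 22−13 = 9 per period forever once punishment starts.
Gain: 4(1 + β + … + β^3); loss: 9·β^4/(1−β).
No profitable deviation ⇔ 4(1−β^4) ≤ 9·β^4, i.e. β^4 ≥ 4/(4+9) = 4/13.
Hence β ≥ (4/13)^(1/4) ≈ 0.745.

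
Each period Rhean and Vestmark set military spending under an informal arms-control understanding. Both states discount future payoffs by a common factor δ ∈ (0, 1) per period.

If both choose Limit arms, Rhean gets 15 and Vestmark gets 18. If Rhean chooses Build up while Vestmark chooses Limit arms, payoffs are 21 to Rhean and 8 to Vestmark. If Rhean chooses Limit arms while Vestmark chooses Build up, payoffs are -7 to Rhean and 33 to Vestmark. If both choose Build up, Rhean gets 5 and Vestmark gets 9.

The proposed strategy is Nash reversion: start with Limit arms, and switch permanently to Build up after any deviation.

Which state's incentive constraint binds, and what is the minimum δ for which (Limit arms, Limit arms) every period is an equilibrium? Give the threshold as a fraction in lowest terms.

Vestmark; δ ≥ 5/8

Rhean: cooperation gives 15 each period; deviation gives 21 once then 5 forever.
  15/(1−δ) ≥ 21 + 5δ/(1−δ) ⇒ δ ≥ 6/16 = 3/8.
Vestmark: cooperation gives 18 each period; deviation gives 33 once then 9 forever.
  δ ≥ 15/24 = 5/8.
Both must hold, so the binding constraint is Vestmark's: δ ≥ 5/8.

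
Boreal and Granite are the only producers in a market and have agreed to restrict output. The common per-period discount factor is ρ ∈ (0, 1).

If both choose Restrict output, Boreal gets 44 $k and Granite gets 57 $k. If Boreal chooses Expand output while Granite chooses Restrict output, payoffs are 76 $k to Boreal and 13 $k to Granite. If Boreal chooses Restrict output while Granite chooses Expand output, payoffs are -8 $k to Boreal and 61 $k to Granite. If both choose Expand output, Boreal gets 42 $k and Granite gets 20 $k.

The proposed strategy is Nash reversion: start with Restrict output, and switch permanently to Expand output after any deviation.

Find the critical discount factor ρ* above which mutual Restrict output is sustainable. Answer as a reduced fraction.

16/17

Boreal's threshold: (76−44)/(76−42) = 16/17.
Granite's threshold: (61−57)/(61−20) = 4/41.
16/17 > 4/41, so Boreal binds and ρ* = 16/17.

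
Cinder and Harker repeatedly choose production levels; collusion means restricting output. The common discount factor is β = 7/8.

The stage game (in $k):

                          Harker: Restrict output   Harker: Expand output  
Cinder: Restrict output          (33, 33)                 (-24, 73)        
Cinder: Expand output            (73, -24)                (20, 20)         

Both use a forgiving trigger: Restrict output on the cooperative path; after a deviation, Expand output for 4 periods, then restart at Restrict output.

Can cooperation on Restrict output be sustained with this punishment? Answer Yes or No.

No

Comparing payoff streams over the 5 periods until play realigns: cooperate → 33(1+β+…+β^4); deviate → 73 + 20(β+…+β^4).
Cooperation is sustained iff (33−20)(β+…+β^4) ≥ 73−33.
β+…+β^4 = 7/8·(1−(7/8)^4)/(1−7/8) = 2.8967, and (73−33)/(33−20) = 3.0769.
2.8967 < 3.0769, so cooperation is not sustainable.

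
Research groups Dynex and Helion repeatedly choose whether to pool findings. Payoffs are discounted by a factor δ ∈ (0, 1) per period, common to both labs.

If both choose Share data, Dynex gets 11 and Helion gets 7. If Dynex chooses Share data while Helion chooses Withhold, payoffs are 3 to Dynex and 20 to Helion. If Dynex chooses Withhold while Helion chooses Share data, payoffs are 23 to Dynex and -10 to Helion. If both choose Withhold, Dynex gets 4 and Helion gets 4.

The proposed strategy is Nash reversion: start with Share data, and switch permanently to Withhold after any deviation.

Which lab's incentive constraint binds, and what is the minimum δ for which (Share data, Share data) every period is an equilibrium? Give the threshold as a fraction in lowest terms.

For Dynex: deviation gain 23−11 = 12, per-period punishment loss 11−4 = 7. IC gives δ ≥ 12/19.
For Helion: gain 13, loss 3 per period, so δ ≥ 13/16.
The tighter constraint is Helion's, so cooperation needs δ ≥ 13/16.

Helion; δ ≥ 13/16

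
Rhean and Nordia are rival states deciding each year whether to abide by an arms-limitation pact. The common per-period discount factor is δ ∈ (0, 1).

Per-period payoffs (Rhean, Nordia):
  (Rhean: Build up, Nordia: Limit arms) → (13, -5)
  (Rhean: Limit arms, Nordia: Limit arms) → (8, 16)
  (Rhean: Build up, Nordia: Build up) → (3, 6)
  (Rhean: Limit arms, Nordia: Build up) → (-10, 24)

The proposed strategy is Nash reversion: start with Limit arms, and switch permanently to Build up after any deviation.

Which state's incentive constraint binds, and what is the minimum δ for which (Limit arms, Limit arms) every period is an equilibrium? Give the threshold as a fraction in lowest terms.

For Rhean: deviation gain 13−8 = 5, per-period punishment loss 8−3 = 5. IC gives δ ≥ 5/10 = 1/2.
For Nordia: gain 8, loss 10 per period, so δ ≥ 8/18 = 4/9.
The tighter constraint is Rhean's, so cooperation needs δ ≥ 1/2.

Rhean; δ ≥ 1/2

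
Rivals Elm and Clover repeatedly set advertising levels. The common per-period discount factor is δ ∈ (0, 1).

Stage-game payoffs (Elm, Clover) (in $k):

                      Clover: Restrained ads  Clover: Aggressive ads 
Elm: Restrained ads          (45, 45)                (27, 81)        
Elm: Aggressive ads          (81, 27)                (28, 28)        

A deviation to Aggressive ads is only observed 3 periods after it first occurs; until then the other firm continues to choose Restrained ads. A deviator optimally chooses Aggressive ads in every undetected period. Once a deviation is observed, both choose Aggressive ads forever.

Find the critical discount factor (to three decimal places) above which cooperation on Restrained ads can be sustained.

A deviator earns 81 for 3 periods, then 28 forever; cooperating earns 45 forever. Multiplying the IC by (1−δ):
45 ≥ 81(1−δ^3) + 28δ^3, so 53·δ^3 ≥ 36 and δ^3 ≥ 36/53.
δ ≥ (36/53)^(1/3) ≈ 0.879.

0.879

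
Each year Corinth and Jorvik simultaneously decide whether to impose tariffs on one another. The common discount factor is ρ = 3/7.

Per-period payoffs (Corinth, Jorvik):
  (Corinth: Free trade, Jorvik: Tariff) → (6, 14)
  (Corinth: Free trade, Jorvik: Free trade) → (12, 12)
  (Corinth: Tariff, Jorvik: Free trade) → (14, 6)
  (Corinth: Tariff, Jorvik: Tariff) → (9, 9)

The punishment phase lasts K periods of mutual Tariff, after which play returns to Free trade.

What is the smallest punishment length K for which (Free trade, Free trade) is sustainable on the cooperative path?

Need Σ_{k=1}^{K} ρ^k ≥ (14−12)/(12−9) = 0.6667 at ρ = 3/7.
At K = 2 the sum is 0.6122 < 0.6667; at K = 3 it is 0.6910 ≥ 0.6667.
So the minimum punishment length is K = 3.

3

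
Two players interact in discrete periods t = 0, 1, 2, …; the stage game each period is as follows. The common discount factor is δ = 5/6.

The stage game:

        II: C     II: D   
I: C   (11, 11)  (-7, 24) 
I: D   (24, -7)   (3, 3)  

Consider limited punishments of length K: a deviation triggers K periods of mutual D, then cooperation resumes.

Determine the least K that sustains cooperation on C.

IC: δ(1−δ^K)/(1−δ) ≥ (24−11)/(11−3) = 13/8.
With δ = 5/6: need 1 − δ^K ≥ 13/8·(1−5/6)/(5/6), i.e. δ^K ≤ 0.6750.
Since (5/6)^2 = 0.6944 and (5/6)^3 = 0.5787, the smallest such K is 3.

3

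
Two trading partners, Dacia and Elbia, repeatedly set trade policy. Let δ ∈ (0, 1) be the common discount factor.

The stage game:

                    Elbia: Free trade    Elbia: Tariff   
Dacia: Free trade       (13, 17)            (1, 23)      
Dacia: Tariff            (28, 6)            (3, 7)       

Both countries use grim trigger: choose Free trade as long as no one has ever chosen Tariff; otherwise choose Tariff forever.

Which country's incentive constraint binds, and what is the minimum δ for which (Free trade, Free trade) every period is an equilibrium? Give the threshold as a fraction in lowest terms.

For Dacia: deviation gain 28−13 = 15, per-period punishment loss 13−3 = 10. IC gives δ ≥ 15/25 = 3/5.
For Elbia: gain 6, loss 10 per period, so δ ≥ 6/16 = 3/8.
The tighter constraint is Dacia's, so cooperation needs δ ≥ 3/5.

Dacia; δ ≥ 3/5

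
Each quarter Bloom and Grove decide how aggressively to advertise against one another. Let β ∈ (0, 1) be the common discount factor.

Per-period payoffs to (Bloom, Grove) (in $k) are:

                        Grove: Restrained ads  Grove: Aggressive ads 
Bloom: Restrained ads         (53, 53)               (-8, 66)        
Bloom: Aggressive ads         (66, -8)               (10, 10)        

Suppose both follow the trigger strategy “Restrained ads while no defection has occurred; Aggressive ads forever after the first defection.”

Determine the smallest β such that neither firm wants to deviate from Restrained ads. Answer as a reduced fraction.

One-period gain from deviating is 66 − 53 = 13. The loss is 53 − 10 = 43 in every subsequent period, with present value 43·β/(1−β).
Deviation is unprofitable when 43·β/(1−β) ≥ 13, i.e. β/(1−β) ≥ 13/43.
Equivalently β ≥ 13/(13+43) = 13/56.

13/56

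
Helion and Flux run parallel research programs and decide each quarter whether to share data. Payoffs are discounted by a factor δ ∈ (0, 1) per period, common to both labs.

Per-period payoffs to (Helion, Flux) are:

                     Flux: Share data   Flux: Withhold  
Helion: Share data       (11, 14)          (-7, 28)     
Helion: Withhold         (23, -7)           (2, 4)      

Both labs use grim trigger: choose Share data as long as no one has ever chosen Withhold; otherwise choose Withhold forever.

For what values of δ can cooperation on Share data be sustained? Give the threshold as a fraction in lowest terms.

7/12

Helion: cooperation gives 11 each period; deviation gives 23 once then 2 forever.
  11/(1−δ) ≥ 23 + 2δ/(1−δ) ⇒ δ ≥ 12/21 = 4/7.
Flux: cooperation gives 14 each period; deviation gives 28 once then 4 forever.
  δ ≥ 14/24 = 7/12.
Both must hold, so the binding constraint is Flux's: δ ≥ 7/12.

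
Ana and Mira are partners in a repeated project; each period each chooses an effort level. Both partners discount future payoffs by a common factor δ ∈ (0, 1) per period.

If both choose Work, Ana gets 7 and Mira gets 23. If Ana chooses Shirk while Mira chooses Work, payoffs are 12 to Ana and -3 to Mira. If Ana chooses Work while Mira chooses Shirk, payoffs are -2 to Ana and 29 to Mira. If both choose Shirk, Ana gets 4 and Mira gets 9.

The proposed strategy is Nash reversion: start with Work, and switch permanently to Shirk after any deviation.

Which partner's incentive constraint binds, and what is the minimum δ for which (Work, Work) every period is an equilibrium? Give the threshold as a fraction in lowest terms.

Ana; δ ≥ 5/8

Ana: cooperation gives 7 each period; deviation gives 12 once then 4 forever.
  7/(1−δ) ≥ 12 + 4δ/(1−δ) ⇒ δ ≥ 5/8.
Mira: cooperation gives 23 each period; deviation gives 29 once then 9 forever.
  δ ≥ 6/20 = 3/10.
Both must hold, so the binding constraint is Ana's: δ ≥ 5/8.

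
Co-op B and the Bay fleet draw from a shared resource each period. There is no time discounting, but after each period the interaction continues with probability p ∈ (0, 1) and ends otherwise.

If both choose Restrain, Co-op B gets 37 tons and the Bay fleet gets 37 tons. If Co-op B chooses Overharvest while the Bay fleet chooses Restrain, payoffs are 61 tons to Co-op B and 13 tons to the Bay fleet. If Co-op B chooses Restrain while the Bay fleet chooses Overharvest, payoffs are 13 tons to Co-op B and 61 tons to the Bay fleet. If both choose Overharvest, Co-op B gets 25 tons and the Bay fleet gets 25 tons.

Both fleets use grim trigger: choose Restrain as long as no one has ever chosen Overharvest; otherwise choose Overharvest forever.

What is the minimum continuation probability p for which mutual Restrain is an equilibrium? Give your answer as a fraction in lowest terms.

With no time discounting, the continuation probability p plays the role of the discount factor.
Grim-trigger IC: 37/(1−p) ≥ 61 + 25p/(1−p) ⇒ p ≥ (61−37)/(61−25) = 2/3.

2/3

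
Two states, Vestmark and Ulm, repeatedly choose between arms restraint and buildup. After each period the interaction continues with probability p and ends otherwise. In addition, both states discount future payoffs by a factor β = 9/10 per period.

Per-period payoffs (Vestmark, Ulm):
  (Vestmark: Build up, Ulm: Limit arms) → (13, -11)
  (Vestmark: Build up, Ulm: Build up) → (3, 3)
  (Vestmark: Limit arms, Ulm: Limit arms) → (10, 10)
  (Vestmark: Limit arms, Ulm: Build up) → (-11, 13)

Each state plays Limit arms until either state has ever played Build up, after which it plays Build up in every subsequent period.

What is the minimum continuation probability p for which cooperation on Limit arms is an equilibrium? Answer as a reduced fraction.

With continuation probability p and discount β, the effective per-period discount factor is βp.
Grim-trigger IC: βp ≥ (13−10)/(13−3) = 3/10.
So p ≥ (3/10)/(9/10) = 1/3.

1/3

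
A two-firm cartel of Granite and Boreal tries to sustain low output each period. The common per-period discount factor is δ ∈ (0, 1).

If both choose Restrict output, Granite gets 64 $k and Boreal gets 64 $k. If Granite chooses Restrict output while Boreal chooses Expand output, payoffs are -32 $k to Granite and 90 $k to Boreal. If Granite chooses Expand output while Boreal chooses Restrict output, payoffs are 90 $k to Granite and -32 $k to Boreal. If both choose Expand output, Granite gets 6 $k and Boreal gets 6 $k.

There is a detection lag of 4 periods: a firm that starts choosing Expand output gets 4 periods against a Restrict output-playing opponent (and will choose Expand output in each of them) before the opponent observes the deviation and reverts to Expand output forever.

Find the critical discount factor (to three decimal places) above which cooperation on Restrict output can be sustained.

0.746

A deviator earns 90 for 4 periods, then 6 forever; cooperating earns 64 forever. Multiplying the IC by (1−δ):
64 ≥ 90(1−δ^4) + 6δ^4, so 84·δ^4 ≥ 26 and δ^4 ≥ 13/42.
δ ≥ (13/42)^(1/4) ≈ 0.746.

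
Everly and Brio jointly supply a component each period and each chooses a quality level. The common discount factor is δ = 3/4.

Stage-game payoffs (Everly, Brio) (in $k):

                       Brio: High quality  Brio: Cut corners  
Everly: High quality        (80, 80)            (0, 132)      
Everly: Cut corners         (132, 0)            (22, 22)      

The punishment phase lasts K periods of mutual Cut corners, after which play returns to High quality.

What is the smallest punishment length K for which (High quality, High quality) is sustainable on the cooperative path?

IC: δ(1−δ^K)/(1−δ) ≥ (132−80)/(80−22) = 26/29.
With δ = 3/4: need 1 − δ^K ≥ 26/29·(1−3/4)/(3/4), i.e. δ^K ≤ 0.7011.
Since (3/4)^1 = 0.7500 and (3/4)^2 = 0.5625, the smallest such K is 2.

2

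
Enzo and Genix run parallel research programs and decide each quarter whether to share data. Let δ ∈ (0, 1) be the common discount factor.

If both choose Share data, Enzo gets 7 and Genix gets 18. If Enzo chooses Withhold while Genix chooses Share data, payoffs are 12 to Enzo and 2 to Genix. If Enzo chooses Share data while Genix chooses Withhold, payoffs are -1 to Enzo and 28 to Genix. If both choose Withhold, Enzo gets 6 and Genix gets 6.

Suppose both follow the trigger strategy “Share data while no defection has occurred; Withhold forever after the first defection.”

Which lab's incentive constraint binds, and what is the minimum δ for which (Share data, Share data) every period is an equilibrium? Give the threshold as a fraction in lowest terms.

Enzo; δ ≥ 5/6

Enzo: cooperation gives 7 each period; deviation gives 12 once then 6 forever.
  7/(1−δ) ≥ 12 + 6δ/(1−δ) ⇒ δ ≥ 5/6.
Genix: cooperation gives 18 each period; deviation gives 28 once then 6 forever.
  δ ≥ 10/22 = 5/11.
Both must hold, so the binding constraint is Enzo's: δ ≥ 5/6.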